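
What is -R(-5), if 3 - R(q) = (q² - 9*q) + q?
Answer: 62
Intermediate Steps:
R(q) = 3 - q² + 8*q (R(q) = 3 - ((q² - 9*q) + q) = 3 - (q² - 8*q) = 3 + (-q² + 8*q) = 3 - q² + 8*q)
-R(-5) = -(3 - 1*(-5)² + 8*(-5)) = -(3 - 1*25 - 40) = -(3 - 25 - 40) = -1*(-62) = 62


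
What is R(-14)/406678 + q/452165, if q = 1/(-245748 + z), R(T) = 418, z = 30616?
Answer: 20330508399681/19779833917844420 ≈ 0.0010278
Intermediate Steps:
q = -1/215132 (q = 1/(-245748 + 30616) = 1/(-215132) = -1/215132 ≈ -4.6483e-6)
R(-14)/406678 + q/452165 = 418/406678 - 1/215132/452165 = 418*(1/406678) - 1/215132*1/452165 = 209/203339 - 1/97275160780 = 20330508399681/19779833917844420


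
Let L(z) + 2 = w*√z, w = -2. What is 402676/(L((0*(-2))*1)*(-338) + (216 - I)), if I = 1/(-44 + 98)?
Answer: 21744504/48167 ≈ 451.44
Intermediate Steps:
L(z) = -2 - 2*√z
I = 1/54 ≈ 0.018519
402676/(L((0*(-2))*1)*(-338) + (216 - I)) = 402676/((-2 - 2*√((0*(-2))*1))*(-338) + (216 - 1*1/54)) = 402676/((-2 - 2*√(0*1))*(-338) + (216 - 1/54)) = 402676/((-2 - 2*√0)*(-338) + 11663/54) = 402676/((-2 - 2*0)*(-338) + 11663/54) = 402676/((-2 + 0)*(-338) + 11663/54) = 402676/(-2*(-338) + 11663/54) = 402676/(676 + 11663/54) = 402676/(48167/54) = 402676*(54/48167) = 21744504/48167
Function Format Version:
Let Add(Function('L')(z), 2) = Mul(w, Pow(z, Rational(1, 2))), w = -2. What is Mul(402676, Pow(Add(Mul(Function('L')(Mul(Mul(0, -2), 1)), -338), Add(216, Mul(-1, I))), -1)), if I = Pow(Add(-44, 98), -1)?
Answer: Rational(21744504, 48167) ≈ 451.44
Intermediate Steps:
Function('L')(z) = Add(-2, Mul(-2, Pow(z, Rational(1, 2))))
I = Rational(1, 54) (I = Pow(54, -1) = Rational(1, 54) ≈ 0.018519)
Mul(402676, Pow(Add(Mul(Function('L')(Mul(Mul(0, -2), 1)), -338), Add(216, Mul(-1, I))), -1)) = Mul(402676, Pow(Add(Mul(Add(-2, Mul(-2, Pow(Mul(Mul(0, -2), 1), Rational(1, 2)))), -338), Add(216, Mul(-1, Rational(1, 54)))), -1)) = Mul(402676, Pow(Add(Mul(Add(-2, Mul(-2, Pow(Mul(0, 1), Rational(1, 2)))), -338), Add(216, Rational(-1, 54))), -1)) = Mul(402676, Pow(Add(Mul(Add(-2, Mul(-2, Pow(0, Rational(1, 2)))), -338), Rational(11663, 54)), -1)) = Mul(402676, Pow(Add(Mul(Add(-2, Mul(-2, 0)), -338), Rational(11663, 54)), -1)) = Mul(402676, Pow(Add(Mul(Add(-2, 0), -338), Rational(11663, 54)), -1)) = Mul(402676, Pow(Add(Mul(-2, -338), Rational(11663, 54)), -1)) = Mul(402676, Pow(Add(676, Rational(11663, 54)), -1)) = Mul(402676, Pow(Rational(48167, 54), -1)) = Mul(402676, Rational(54, 48167)) = Rational(21744504, 48167)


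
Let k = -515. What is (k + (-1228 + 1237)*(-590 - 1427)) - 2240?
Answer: -20908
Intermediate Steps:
(k + (-1228 + 1237)*(-590 - 1427)) - 2240 = (-515 + (-1228 + 1237)*(-590 - 1427)) - 2240 = (-515 + 9*(-2017)) - 2240 = (-515 - 18153) - 2240 = -18668 - 2240 = -20908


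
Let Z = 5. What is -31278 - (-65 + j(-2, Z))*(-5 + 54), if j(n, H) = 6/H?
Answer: -140759/5 ≈ -28152.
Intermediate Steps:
-31278 - (-65 + j(-2, Z))*(-5 + 54) = -31278 - (-65 + 6/5)*(-5 + 54) = -31278 - (-65 + 6*(⅕))*49 = -31278 - (-65 + 6/5)*49 = -31278 - (-319)*49/5 = -31278 - 1*(-15631/5) = -31278 + 15631/5 = -140759/5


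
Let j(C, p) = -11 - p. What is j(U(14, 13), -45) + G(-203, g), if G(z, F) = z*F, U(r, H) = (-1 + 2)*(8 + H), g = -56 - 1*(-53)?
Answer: 643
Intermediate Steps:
g = -3 (g = -56 + 53 = -3)
U(r, H) = 8 + H (U(r, H) = 1*(8 + H) = 8 + H)
G(z, F) = F*z
j(U(14, 13), -45) + G(-203, g) = (-11 - 1*(-45)) - 3*(-203) = (-11 + 45) + 609 = 34 + 609 = 643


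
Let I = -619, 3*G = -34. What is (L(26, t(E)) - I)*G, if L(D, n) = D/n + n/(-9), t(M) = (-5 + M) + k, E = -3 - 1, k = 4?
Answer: -939964/135 ≈ -6962.7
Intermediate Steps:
E = -4
t(M) = -1 + M (t(M) = (-5 + M) + 4 = -1 + M)
L(D, n) = -n/9 + D/n (L(D, n) = D/n + n*(-⅑) = D/n - n/9 = -n/9 + D/n)
G = -34/3 (G = (⅓)*(-34) = -34/3 ≈ -11.333)
(L(26, t(E)) - I)*G = ((-(-1 - 4)/9 + 26/(-1 - 4)) - 1*(-619))*(-34/3) = ((-⅑*(-5) + 26/(-5)) + 619)*(-34/3) = ((5/9 + 26*(-⅕)) + 619)*(-34/3) = ((5/9 - 26/5) + 619)*(-34/3) = (-209/45 + 619)*(-34/3) = (27646/45)*(-34/3) = -939964/135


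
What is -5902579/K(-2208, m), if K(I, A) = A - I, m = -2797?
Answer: 5902579/589 ≈ 10021.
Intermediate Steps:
-5902579/K(-2208, m) = -5902579/(-2797 - 1*(-2208)) = -5902579/(-2797 + 2208) = -5902579/(-589) = -5902579*(-1/589) = 5902579/589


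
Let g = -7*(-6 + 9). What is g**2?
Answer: 441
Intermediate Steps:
g = -21 (g = -7*3 = -21)
g**2 = (-21)**2 = 441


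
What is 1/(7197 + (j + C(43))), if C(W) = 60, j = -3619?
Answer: 1/3638 ≈ 0.00027488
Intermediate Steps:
1/(7197 + (j + C(43))) = 1/(7197 + (-3619 + 60)) = 1/(7197 - 3559) = 1/3638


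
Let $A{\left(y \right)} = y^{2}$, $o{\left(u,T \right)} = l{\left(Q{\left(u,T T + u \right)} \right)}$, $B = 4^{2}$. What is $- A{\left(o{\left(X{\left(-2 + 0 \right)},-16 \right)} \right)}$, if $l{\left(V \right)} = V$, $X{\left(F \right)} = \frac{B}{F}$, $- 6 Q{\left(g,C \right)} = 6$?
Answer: $-1$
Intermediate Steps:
$Q{\left(g,C \right)} = -1$ ($Q{\left(g,C \right)} = \left(- \frac{1}{6}\right) 6 = -1$)
$B = 16$
$X{\left(F \right)} = \frac{16}{F}$
$o{\left(u,T \right)} = -1$
$- A{\left(o{\left(X{\left(-2 + 0 \right)},-16 \right)} \right)} = - \left(-1\right)^{2} = \left(-1\right) 1 = -1$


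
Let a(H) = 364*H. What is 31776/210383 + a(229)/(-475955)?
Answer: -2412739268/100132840765 ≈ -0.024095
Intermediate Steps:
31776/210383 + a(229)/(-475955) = 31776/210383 + (364*229)/(-475955) = 31776*(1/210383) + 83356*(-1/475955) = 31776/210383 - 83356/475955 = -2412739268/100132840765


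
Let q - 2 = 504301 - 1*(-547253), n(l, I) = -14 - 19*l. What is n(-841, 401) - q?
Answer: -1035591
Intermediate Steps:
q = 1051556 (q = 2 + (504301 - 1*(-547253)) = 2 + (504301 + 547253) = 2 + 1051554 = 1051556)
n(-841, 401) - q = (-14 - 19*(-841)) - 1*1051556 = (-14 + 15979) - 1051556 = 15965 - 1051556 = -1035591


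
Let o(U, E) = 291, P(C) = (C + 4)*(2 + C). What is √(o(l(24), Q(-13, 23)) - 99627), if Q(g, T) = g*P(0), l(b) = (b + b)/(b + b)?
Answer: 2*I*√24834 ≈ 315.18*I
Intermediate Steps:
l(b) = 1 (l(b) = (2*b)/((2*b)) = (2*b)*(1/(2*b)) = 1)
P(C) = (2 + C)*(4 + C) (P(C) = (4 + C)*(2 + C) = (2 + C)*(4 + C))
Q(g, T) = 8*g (Q(g, T) = g*(8 + 0² + 6*0) = g*(8 + 0 + 0) = g*8 = 8*g)
√(o(l(24), Q(-13, 23)) - 99627) = √(291 - 99627) = √(-99336) = 2*I*√24834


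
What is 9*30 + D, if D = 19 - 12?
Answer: 277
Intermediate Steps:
D = 7
9*30 + D = 9*30 + 7 = 270 + 7 = 277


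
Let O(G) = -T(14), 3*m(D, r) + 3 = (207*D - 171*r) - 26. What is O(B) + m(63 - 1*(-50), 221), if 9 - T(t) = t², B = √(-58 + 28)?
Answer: -13868/3 ≈ -4622.7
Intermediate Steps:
B = I*√30 (B = √(-30) = I*√30 ≈ 5.4772*I)
m(D, r) = -29/3 - 57*r + 69*D (m(D, r) = -1 + ((207*D - 171*r) - 26)/3 = -1 + ((-171*r + 207*D) - 26)/3 = -1 + (-26 - 171*r + 207*D)/3 = -1 + (-26/3 - 57*r + 69*D) = -29/3 - 57*r + 69*D)
T(t) = 9 - t²
O(G) = 187 (O(G) = -(9 - 1*14²) = -(9 - 1*196) = -(9 - 196) = -1*(-187) = 187)
O(B) + m(63 - 1*(-50), 221) = 187 + (-29/3 - 57*221 + 69*(63 - 1*(-50))) = 187 + (-29/3 - 12597 + 69*(63 + 50)) = 187 + (-29/3 - 12597 + 69*113) = 187 + (-29/3 - 12597 + 7797) = 187 - 14429/3 = -13868/3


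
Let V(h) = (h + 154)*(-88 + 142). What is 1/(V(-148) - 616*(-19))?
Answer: 1/12028 ≈ 8.3139e-5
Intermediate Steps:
V(h) = 8316 + 54*h (V(h) = (154 + h)*54 = 8316 + 54*h)
1/(V(-148) - 616*(-19)) = 1/((8316 + 54*(-148)) - 616*(-19)) = 1/((8316 - 7992) + 11704) = 1/(324 + 11704) = 1/12028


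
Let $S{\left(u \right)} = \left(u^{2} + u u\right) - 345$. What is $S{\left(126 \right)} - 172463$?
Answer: $-141056$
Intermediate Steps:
$S{\left(u \right)} = -345 + 2 u^{2}$ ($S{\left(u \right)} = \left(u^{2} + u^{2}\right) - 345 = 2 u^{2} - 345 = -345 + 2 u^{2}$)
$S{\left(126 \right)} - 172463 = \left(-345 + 2 \cdot 126^{2}\right) - 172463 = \left(-345 + 2 \cdot 15876\right) - 172463 = \left(-345 + 31752\right) - 172463 = 31407 - 172463 = -141056$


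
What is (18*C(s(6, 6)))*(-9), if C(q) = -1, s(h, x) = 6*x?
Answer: 162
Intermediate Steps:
(18*C(s(6, 6)))*(-9) = (18*(-1))*(-9) = -18*(-9) = 162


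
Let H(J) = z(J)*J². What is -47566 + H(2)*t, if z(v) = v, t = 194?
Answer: -46014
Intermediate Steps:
H(J) = J³ (H(J) = J*J² = J³)
-47566 + H(2)*t = -47566 + 2³*194 = -47566 + 8*194 = -47566 + 1552 = -46014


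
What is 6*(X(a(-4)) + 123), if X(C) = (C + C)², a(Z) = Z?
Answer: 1122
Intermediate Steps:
X(C) = 4*C² (X(C) = (2*C)² = 4*C²)
6*(X(a(-4)) + 123) = 6*(4*(-4)² + 123) = 6*(4*16 + 123) = 6*(64 + 123) = 6*187 = 1122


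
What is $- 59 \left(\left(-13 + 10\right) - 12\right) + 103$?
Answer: $988$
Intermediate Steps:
$- 59 \left(\left(-13 + 10\right) - 12\right) + 103 = - 59 \left(-3 - 12\right) + 103 = \left(-59\right) \left(-15\right) + 103 = 885 + 103 = 988$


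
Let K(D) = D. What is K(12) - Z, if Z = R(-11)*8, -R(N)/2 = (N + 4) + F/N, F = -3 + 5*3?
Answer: -1292/11 ≈ -117.45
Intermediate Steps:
F = 12 (F = -3 + 15 = 12)
R(N) = -8 - 24/N - 2*N (R(N) = -2*((N + 4) + 12/N) = -2*((4 + N) + 12/N) = -2*(4 + N + 12/N) = -8 - 24/N - 2*N)
Z = 1424/11 (Z = (-8 - 24/(-11) - 2*(-11))*8 = (-8 - 24*(-1/11) + 22)*8 = (-8 + 24/11 + 22)*8 = (178/11)*8 = 1424/11 ≈ 129.45)
K(12) - Z = 12 - 1*1424/11 = 12 - 1424/11 = -1292/11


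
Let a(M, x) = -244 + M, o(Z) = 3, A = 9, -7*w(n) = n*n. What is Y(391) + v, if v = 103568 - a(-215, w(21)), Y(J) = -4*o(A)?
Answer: 104015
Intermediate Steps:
w(n) = -n**2/7 (w(n) = -n*n/7 = -n**2/7)
Y(J) = -12 (Y(J) = -4*3 = -12)
v = 104027 (v = 103568 - (-244 - 215) = 103568 - 1*(-459) = 103568 + 459 = 104027)
Y(391) + v = -12 + 104027 = 104015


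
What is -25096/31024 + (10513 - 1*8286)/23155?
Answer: -64000929/89795090 ≈ -0.71274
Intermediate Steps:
-25096/31024 + (10513 - 1*8286)/23155 = -25096*1/31024 + (10513 - 8286)*(1/23155) = -3137/3878 + 2227*(1/23155) = -3137/3878 + 2227/23155 = -64000929/89795090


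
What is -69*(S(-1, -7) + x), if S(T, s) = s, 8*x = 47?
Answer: 621/8 ≈ 77.625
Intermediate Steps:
x = 47/8 (x = (⅛)*47 = 47/8 ≈ 5.8750)
-69*(S(-1, -7) + x) = -69*(-7 + 47/8) = -69*(-9/8) = 621/8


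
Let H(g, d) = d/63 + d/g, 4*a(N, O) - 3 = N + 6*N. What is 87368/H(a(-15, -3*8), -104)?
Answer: 11696391/325 ≈ 35989.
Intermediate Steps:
a(N, O) = ¾ + 7*N/4 (a(N, O) = ¾ + (N + 6*N)/4 = ¾ + (7*N)/4 = ¾ + 7*N/4)
H(g, d) = d/63 + d/g (H(g, d) = d*(1/63) + d/g = d/63 + d/g)
87368/H(a(-15, -3*8), -104) = 87368/((1/63)*(-104) - 104/(¾ + (7/4)*(-15))) = 87368/(-104/63 - 104/(¾ - 105/4)) = 87368/(-104/63 - 104/(-51/2)) = 87368/(-104/63 - 104*(-2/51)) = 87368/(-104/63 + 208/51) = 87368/(2600/1071) = 87368*(1071/2600) = 11696391/325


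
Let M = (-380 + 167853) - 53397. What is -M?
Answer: -114076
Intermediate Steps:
M = 114076 (M = 167473 - 53397 = 114076)
-M = -1*114076 = -114076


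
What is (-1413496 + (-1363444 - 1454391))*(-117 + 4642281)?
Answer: -19642532440284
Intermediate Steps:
(-1413496 + (-1363444 - 1454391))*(-117 + 4642281) = (-1413496 - 2817835)*4642164 = -4231331*4642164 = -19642532440284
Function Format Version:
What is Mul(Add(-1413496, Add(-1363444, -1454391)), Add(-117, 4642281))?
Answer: -19642532440284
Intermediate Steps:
Mul(Add(-1413496, Add(-1363444, -1454391)), Add(-117, 4642281)) = Mul(Add(-1413496, -2817835), 4642164) = Mul(-4231331, 4642164) = -19642532440284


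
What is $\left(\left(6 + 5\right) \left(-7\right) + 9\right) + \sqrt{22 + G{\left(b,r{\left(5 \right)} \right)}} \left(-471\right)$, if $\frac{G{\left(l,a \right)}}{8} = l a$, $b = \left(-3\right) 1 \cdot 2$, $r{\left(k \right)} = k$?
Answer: $-68 - 471 i \sqrt{218} \approx -68.0 - 6954.2 i$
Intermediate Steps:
$b = -6$ ($b = \left(-3\right) 2 = -6$)
$G{\left(l,a \right)} = 8 a l$ ($G{\left(l,a \right)} = 8 l a = 8 a l$)
$\left(\left(6 + 5\right) \left(-7\right) + 9\right) + \sqrt{22 + G{\left(b,r{\left(5 \right)} \right)}} \left(-471\right) = \left(\left(6 + 5\right) \left(-7\right) + 9\right) + \sqrt{22 + 8 \cdot 5 \left(-6\right)} \left(-471\right) = \left(11 \left(-7\right) + 9\right) + \sqrt{22 - 240} \left(-471\right) = \left(-77 + 9\right) + \sqrt{-218} \left(-471\right) = -68 + i \sqrt{218} \left(-471\right) = -68 - 471 i \sqrt{218}$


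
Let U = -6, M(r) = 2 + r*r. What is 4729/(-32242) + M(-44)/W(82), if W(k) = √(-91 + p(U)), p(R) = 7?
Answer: -4729/32242 - 323*I*√21/7 ≈ -0.14667 - 211.45*I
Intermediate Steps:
M(r) = 2 + r²
W(k) = 2*I*√21 (W(k) = √(-91 + 7) = √(-84) = 2*I*√21)
4729/(-32242) + M(-44)/W(82) = 4729/(-32242) + (2 + (-44)²)/((2*I*√21)) = 4729*(-1/32242) + (2 + 1936)*(-I*√21/42) = -4729/32242 + 1938*(-I*√21/42) = -4729/32242 - 323*I*√21/7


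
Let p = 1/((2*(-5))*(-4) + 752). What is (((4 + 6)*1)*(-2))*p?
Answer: -5/198 ≈ -0.025253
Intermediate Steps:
p = 1/792 (p = 1/(-10*(-4) + 752) = 1/(40 + 752) = 1/792 ≈ 0.0012626)
(((4 + 6)*1)*(-2))*p = (((4 + 6)*1)*(-2))*(1/792) = ((10*1)*(-2))*(1/792) = (10*(-2))*(1/792) = -20*1/792 = -5/198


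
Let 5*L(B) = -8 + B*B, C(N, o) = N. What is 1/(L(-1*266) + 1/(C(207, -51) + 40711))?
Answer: 204590/2894866669 ≈ 7.0673e-5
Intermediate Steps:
L(B) = -8/5 + B**2/5 (L(B) = (-8 + B*B)/5 = (-8 + B**2)/5 = -8/5 + B**2/5)
1/(L(-1*266) + 1/(C(207, -51) + 40711)) = 1/((-8/5 + (-1*266)**2/5) + 1/(207 + 40711)) = 1/((-8/5 + (1/5)*(-266)**2) + 1/40918) = 1/((-8/5 + (1/5)*70756) + 1/40918) = 1/((-8/5 + 70756/5) + 1/40918) = 1/(70748/5 + 1/40918) = 1/(2894866669/204590) = 204590/2894866669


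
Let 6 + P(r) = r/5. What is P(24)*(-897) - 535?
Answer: 2707/5 ≈ 541.40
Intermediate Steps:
P(r) = -6 + r/5
P(24)*(-897) - 535 = (-6 + (⅕)*24)*(-897) - 535 = (-6 + 24/5)*(-897) - 535 = -6/5*(-897) - 535 = 5382/5 - 535 = 2707/5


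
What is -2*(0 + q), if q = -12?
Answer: 24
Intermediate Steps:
-2*(0 + q) = -2*(0 - 12) = -2*(-12) = 24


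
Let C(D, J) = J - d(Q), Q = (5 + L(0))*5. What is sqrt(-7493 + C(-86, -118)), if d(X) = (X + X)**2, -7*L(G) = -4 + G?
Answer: I*sqrt(525039)/7 ≈ 103.51*I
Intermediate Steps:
L(G) = 4/7 - G/7 (L(G) = -(-4 + G)/7 = 4/7 - G/7)
Q = 195/7 (Q = (5 + (4/7 - 1/7*0))*5 = (5 + (4/7 + 0))*5 = (5 + 4/7)*5 = (39/7)*5 = 195/7 ≈ 27.857)
d(X) = 4*X**2 (d(X) = (2*X)**2 = 4*X**2)
C(D, J) = -152100/49 + J (C(D, J) = J - 4*(195/7)**2 = J - 4*38025/49 = J - 1*152100/49 = J - 152100/49 = -152100/49 + J)
sqrt(-7493 + C(-86, -118)) = sqrt(-7493 + (-152100/49 - 118)) = sqrt(-7493 - 157882/49) = sqrt(-525039/49) = I*sqrt(525039)/7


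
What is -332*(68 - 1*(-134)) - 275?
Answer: -67339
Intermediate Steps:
-332*(68 - 1*(-134)) - 275 = -332*(68 + 134) - 275 = -332*202 - 275 = -67064 - 275 = -67339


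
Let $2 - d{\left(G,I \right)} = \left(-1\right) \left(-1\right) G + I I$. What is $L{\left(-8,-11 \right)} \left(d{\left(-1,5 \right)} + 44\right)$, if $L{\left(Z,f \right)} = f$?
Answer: $-242$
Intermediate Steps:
$d{\left(G,I \right)} = 2 - G - I^{2}$ ($d{\left(G,I \right)} = 2 - \left(\left(-1\right) \left(-1\right) G + I I\right) = 2 - \left(1 G + I^{2}\right) = 2 - \left(G + I^{2}\right) = 2 - G - I^{2}$)
$L{\left(-8,-11 \right)} \left(d{\left(-1,5 \right)} + 44\right) = - 11 \left(\left(2 - -1 - 5^{2}\right) + 44\right) = - 11 \left(\left(2 + 1 - 25\right) + 44\right) = - 11 \left(-22 + 44\right) = \left(-11\right) 22 = -242$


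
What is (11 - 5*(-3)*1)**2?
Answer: 676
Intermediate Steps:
(11 - 5*(-3)*1)**2 = (11 + 15*1)**2 = (11 + 15)**2 = 26**2 = 676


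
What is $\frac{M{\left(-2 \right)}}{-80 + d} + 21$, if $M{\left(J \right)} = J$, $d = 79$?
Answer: $23$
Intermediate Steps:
$\frac{M{\left(-2 \right)}}{-80 + d} + 21 = \frac{1}{-80 + 79} \left(-2\right) + 21 = \frac{1}{-1} \left(-2\right) + 21 = \left(-1\right) \left(-2\right) + 21 = 2 + 21 = 23$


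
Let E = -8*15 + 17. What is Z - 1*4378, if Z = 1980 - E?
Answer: -2295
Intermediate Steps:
E = -103 (E = -120 + 17 = -103)
Z = 2083 (Z = 1980 - 1*(-103) = 1980 + 103 = 2083)
Z - 1*4378 = 2083 - 1*4378 = 2083 - 4378 = -2295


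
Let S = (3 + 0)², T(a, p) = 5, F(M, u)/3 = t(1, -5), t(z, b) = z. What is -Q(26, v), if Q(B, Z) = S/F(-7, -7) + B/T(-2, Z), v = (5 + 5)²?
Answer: -41/5 ≈ -8.2000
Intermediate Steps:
F(M, u) = 3 (F(M, u) = 3*1 = 3)
S = 9 (S = 3² = 9)
v = 100 (v = 10² = 100)
Q(B, Z) = 3 + B/5 (Q(B, Z) = 9/3 + B/5 = 9*(⅓) + B*(⅕) = 3 + B/5)
-Q(26, v) = -(3 + (⅕)*26) = -(3 + 26/5) = -1*41/5 = -41/5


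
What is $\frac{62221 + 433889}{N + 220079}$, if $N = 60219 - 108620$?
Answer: $\frac{82685}{28613} \approx 2.8898$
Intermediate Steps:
$N = -48401$
$\frac{62221 + 433889}{N + 220079} = \frac{62221 + 433889}{-48401 + 220079} = \frac{496110}{171678} = 496110 \cdot \frac{1}{171678} = \frac{82685}{28613}$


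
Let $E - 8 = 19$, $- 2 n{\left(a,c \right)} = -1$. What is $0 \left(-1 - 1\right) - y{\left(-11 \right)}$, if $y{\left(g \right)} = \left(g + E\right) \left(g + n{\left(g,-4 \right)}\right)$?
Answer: $168$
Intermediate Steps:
$n{\left(a,c \right)} = \frac{1}{2}$ ($n{\left(a,c \right)} = \left(- \frac{1}{2}\right) \left(-1\right) = \frac{1}{2}$)
$E = 27$ ($E = 8 + 19 = 27$)
$y{\left(g \right)} = \left(\frac{1}{2} + g\right) \left(27 + g\right)$ ($y{\left(g \right)} = \left(g + 27\right) \left(g + \frac{1}{2}\right) = \left(27 + g\right) \left(\frac{1}{2} + g\right) = \left(\frac{1}{2} + g\right) \left(27 + g\right)$)
$0 \left(-1 - 1\right) - y{\left(-11 \right)} = 0 \left(-1 - 1\right) - \left(\frac{27}{2} + \left(-11\right)^{2} + \frac{55}{2} \left(-11\right)\right) = 0 \left(-2\right) - \left(\frac{27}{2} + 121 - \frac{605}{2}\right) = 0 - -168 = 0 + 168 = 168$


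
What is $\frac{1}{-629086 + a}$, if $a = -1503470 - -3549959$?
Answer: $\frac{1}{1417403} \approx 7.0552 \cdot 10^{-7}$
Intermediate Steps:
$a = 2046489$ ($a = -1503470 + 3549959 = 2046489$)
$\frac{1}{-629086 + a} = \frac{1}{-629086 + 2046489} = \frac{1}{1417403}$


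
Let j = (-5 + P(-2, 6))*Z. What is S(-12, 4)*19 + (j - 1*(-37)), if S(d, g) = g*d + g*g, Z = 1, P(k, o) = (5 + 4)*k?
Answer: -594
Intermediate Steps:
P(k, o) = 9*k
j = -23 (j = (-5 + 9*(-2))*1 = (-5 - 18)*1 = -23*1 = -23)
S(d, g) = g² + d*g (S(d, g) = d*g + g² = g² + d*g)
S(-12, 4)*19 + (j - 1*(-37)) = (4*(-12 + 4))*19 + (-23 - 1*(-37)) = (4*(-8))*19 + (-23 + 37) = -32*19 + 14 = -608 + 14 = -594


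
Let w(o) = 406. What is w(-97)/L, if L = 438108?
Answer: 203/219054 ≈ 0.00092671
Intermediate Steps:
w(-97)/L = 406/438108 = 406*(1/438108) = 203/219054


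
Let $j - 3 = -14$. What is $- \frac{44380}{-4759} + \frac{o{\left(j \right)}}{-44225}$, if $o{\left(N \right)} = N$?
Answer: $\frac{1962757849}{210466775} \approx 9.3257$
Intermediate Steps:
$j = -11$ ($j = 3 - 14 = -11$)
$- \frac{44380}{-4759} + \frac{o{\left(j \right)}}{-44225} = - \frac{44380}{-4759} - \frac{11}{-44225} = \left(-44380\right) \left(- \frac{1}{4759}\right) - - \frac{11}{44225} = \frac{44380}{4759} + \frac{11}{44225} = \frac{1962757849}{210466775}$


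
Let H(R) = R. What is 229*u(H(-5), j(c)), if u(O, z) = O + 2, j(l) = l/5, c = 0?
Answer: -687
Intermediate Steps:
j(l) = l/5 (j(l) = l*(⅕) = l/5)
u(O, z) = 2 + O
229*u(H(-5), j(c)) = 229*(2 - 5) = 229*(-3) = -687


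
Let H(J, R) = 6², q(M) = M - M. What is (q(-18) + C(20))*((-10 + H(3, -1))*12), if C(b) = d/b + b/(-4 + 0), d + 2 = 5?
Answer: -7566/5 ≈ -1513.2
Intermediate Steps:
q(M) = 0
d = 3 (d = -2 + 5 = 3)
H(J, R) = 36
C(b) = 3/b - b/4 (C(b) = 3/b + b/(-4 + 0) = 3/b + b/(-4) = 3/b + b*(-¼) = 3/b - b/4)
(q(-18) + C(20))*((-10 + H(3, -1))*12) = (0 + (3/20 - ¼*20))*((-10 + 36)*12) = (0 + (3*(1/20) - 5))*(26*12) = (0 + (3/20 - 5))*312 = (0 - 97/20)*312 = -97/20*312 = -7566/5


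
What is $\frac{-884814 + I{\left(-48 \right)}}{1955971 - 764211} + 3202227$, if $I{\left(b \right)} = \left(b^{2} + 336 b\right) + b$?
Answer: $\frac{1908142575417}{595880} \approx 3.2022 \cdot 10^{6}$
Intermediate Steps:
$I{\left(b \right)} = b^{2} + 337 b$
$\frac{-884814 + I{\left(-48 \right)}}{1955971 - 764211} + 3202227 = \frac{-884814 - 48 \left(337 - 48\right)}{1955971 - 764211} + 3202227 = \frac{-884814 - 13872}{1191760} + 3202227 = \left(-884814 - 13872\right) \frac{1}{1191760} + 3202227 = \left(-898686\right) \frac{1}{1191760} + 3202227 = - \frac{449343}{595880} + 3202227 = \frac{1908142575417}{595880}$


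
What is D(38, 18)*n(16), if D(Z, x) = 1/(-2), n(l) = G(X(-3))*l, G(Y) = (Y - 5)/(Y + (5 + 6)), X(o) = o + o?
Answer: 88/5 ≈ 17.600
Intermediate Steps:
X(o) = 2*o
G(Y) = (-5 + Y)/(11 + Y) (G(Y) = (-5 + Y)/(Y + 11) = (-5 + Y)/(11 + Y))
n(l) = -11*l/5 (n(l) = ((-5 + 2*(-3))/(11 + 2*(-3)))*l = ((-5 - 6)/(11 - 6))*l = (-11/5)*l = ((⅕)*(-11))*l = -11*l/5)
D(Z, x) = -½
D(38, 18)*n(16) = -(-11)*16/10 = -½*(-176/5) = 88/5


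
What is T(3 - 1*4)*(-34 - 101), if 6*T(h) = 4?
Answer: -90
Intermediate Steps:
T(h) = ⅔ (T(h) = (⅙)*4 = ⅔)
T(3 - 1*4)*(-34 - 101) = 2*(-34 - 101)/3 = (⅔)*(-135) = -90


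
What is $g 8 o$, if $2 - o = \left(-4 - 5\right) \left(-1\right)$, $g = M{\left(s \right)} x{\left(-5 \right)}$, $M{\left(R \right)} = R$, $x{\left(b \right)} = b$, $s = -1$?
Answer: $-280$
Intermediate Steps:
$g = 5$ ($g = \left(-1\right) \left(-5\right) = 5$)
$o = -7$ ($o = 2 - \left(-4 - 5\right) \left(-1\right) = 2 - \left(-9\right) \left(-1\right) = 2 - 9 = -7$)
$g 8 o = 5 \cdot 8 \left(-7\right) = 40 \left(-7\right) = -280$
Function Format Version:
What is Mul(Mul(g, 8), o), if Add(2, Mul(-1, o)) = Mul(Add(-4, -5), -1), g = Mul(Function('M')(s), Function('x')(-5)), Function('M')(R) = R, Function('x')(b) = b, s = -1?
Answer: -280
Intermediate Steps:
g = 5 (g = Mul(-1, -5) = 5)
o = -7 (o = Add(2, Mul(-1, Mul(Add(-4, -5), -1))) = Add(2, Mul(-1, Mul(-9, -1))) = Add(2, Mul(-1, 9)) = Add(2, -9) = -7)
Mul(Mul(g, 8), o) = Mul(Mul(5, 8), -7) = Mul(40, -7) = -280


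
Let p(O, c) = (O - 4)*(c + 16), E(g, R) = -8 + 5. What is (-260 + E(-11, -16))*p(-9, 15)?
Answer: 105989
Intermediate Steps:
E(g, R) = -3
p(O, c) = (-4 + O)*(16 + c)
(-260 + E(-11, -16))*p(-9, 15) = (-260 - 3)*(-64 - 4*15 + 16*(-9) - 9*15) = -263*(-64 - 60 - 144 - 135) = -263*(-403) = 105989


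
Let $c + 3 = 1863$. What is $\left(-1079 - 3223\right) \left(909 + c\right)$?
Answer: $-11912238$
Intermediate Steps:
$c = 1860$ ($c = -3 + 1863 = 1860$)
$\left(-1079 - 3223\right) \left(909 + c\right) = \left(-1079 - 3223\right) \left(909 + 1860\right) = \left(-4302\right) 2769 = -11912238$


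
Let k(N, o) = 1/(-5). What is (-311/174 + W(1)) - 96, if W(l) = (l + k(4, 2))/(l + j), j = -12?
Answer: -936521/9570 ≈ -97.860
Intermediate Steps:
k(N, o) = -⅕
W(l) = (-⅕ + l)/(-12 + l) (W(l) = (l - ⅕)/(l - 12) = (-⅕ + l)/(-12 + l))
(-311/174 + W(1)) - 96 = (-311/174 + (-⅕ + 1)/(-12 + 1)) - 96 = (-311*1/174 + (⅘)/(-11)) - 96 = (-311/174 - 1/11*⅘) - 96 = (-311/174 - 4/55) - 96 = -17801/9570 - 96 = -936521/9570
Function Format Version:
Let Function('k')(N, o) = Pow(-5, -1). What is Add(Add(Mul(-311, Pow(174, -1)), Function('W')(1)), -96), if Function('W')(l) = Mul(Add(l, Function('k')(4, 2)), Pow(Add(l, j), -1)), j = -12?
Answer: Rational(-936521, 9570) ≈ -97.860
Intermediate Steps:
Function('k')(N, o) = Rational(-1, 5)
Function('W')(l) = Mul(Pow(Add(-12, l), -1), Add(Rational(-1, 5), l)) (Function('W')(l) = Mul(Add(l, Rational(-1, 5)), Pow(Add(l, -12), -1)) = Mul(Add(Rational(-1, 5), l), Pow(Add(-12, l), -1)) = Mul(Pow(Add(-12, l), -1), Add(Rational(-1, 5), l)))
Add(Add(Mul(-311, Pow(174, -1)), Function('W')(1)), -96) = Add(Add(Mul(-311, Pow(174, -1)), Mul(Pow(Add(-12, 1), -1), Add(Rational(-1, 5), 1))), -96) = Add(Add(Mul(-311, Rational(1, 174)), Mul(Pow(-11, -1), Rational(4, 5))), -96) = Add(Add(Rational(-311, 174), Mul(Rational(-1, 11), Rational(4, 5))), -96) = Add(Add(Rational(-311, 174), Rational(-4, 55)), -96) = Add(Rational(-17801, 9570), -96) = Rational(-936521, 9570)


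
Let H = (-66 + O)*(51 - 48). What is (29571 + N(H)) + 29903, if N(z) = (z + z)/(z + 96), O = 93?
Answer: 3509020/59 ≈ 59475.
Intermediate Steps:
H = 81 (H = (-66 + 93)*(51 - 48) = 27*3 = 81)
N(z) = 2*z/(96 + z) (N(z) = (2*z)/(96 + z) = 2*z/(96 + z))
(29571 + N(H)) + 29903 = (29571 + 2*81/(96 + 81)) + 29903 = (29571 + 2*81/177) + 29903 = (29571 + 2*81*(1/177)) + 29903 = (29571 + 54/59) + 29903 = 1744743/59 + 29903 = 3509020/59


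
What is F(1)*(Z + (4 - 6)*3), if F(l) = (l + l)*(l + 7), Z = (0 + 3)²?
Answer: 48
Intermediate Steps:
Z = 9 (Z = 3² = 9)
F(l) = 2*l*(7 + l) (F(l) = (2*l)*(7 + l) = 2*l*(7 + l))
F(1)*(Z + (4 - 6)*3) = (2*1*(7 + 1))*(9 + (4 - 6)*3) = (2*1*8)*(9 - 2*3) = 16*(9 - 6) = 16*3 = 48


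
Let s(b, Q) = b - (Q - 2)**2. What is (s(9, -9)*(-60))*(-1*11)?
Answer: -73920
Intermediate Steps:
s(b, Q) = b - (-2 + Q)**2
(s(9, -9)*(-60))*(-1*11) = ((9 - (-2 - 9)**2)*(-60))*(-1*11) = ((9 - 1*(-11)**2)*(-60))*(-11) = ((9 - 1*121)*(-60))*(-11) = ((9 - 121)*(-60))*(-11) = -112*(-60)*(-11) = 6720*(-11) = -73920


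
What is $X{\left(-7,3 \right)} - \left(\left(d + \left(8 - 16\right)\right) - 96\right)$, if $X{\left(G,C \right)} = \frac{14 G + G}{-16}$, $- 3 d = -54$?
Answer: $\frac{1481}{16} \approx 92.563$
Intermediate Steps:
$d = 18$ ($d = \left(- \frac{1}{3}\right) \left(-54\right) = 18$)
$X{\left(G,C \right)} = - \frac{15 G}{16}$ ($X{\left(G,C \right)} = 15 G \left(- \frac{1}{16}\right) = - \frac{15 G}{16}$)
$X{\left(-7,3 \right)} - \left(\left(d + \left(8 - 16\right)\right) - 96\right) = \left(- \frac{15}{16}\right) \left(-7\right) - \left(\left(18 + \left(8 - 16\right)\right) - 96\right) = \frac{105}{16} - \left(\left(18 + \left(8 - 16\right)\right) - 96\right) = \frac{105}{16} - \left(\left(18 - 8\right) - 96\right) = \frac{105}{16} - \left(10 - 96\right) = \frac{105}{16} - -86 = \frac{105}{16} + 86 = \frac{1481}{16}$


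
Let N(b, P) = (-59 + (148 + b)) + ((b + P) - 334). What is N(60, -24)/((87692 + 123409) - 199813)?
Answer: -149/11288 ≈ -0.013200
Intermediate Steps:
N(b, P) = -245 + P + 2*b (N(b, P) = (89 + b) + ((P + b) - 334) = (89 + b) + (-334 + P + b) = -245 + P + 2*b)
N(60, -24)/((87692 + 123409) - 199813) = (-245 - 24 + 2*60)/((87692 + 123409) - 199813) = (-245 - 24 + 120)/(211101 - 199813) = -149/11288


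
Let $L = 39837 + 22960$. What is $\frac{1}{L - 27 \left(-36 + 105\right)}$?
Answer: $\frac{1}{60934} \approx 1.6411 \cdot 10^{-5}$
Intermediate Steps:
$L = 62797$
$\frac{1}{L - 27 \left(-36 + 105\right)} = \frac{1}{62797 - 27 \left(-36 + 105\right)} = \frac{1}{62797 - 1863} = \frac{1}{60934}$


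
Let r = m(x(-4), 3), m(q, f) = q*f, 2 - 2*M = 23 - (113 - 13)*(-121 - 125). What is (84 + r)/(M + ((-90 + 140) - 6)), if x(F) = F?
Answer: -144/24533 ≈ -0.0058696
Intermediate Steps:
M = -24621/2 (M = 1 - (23 - (113 - 13)*(-121 - 125))/2 = 1 - (23 - 100*(-246))/2 = 1 - (23 - 1*(-24600))/2 = 1 - (23 + 24600)/2 = 1 - ½*24623 = 1 - 24623/2 = -24621/2 ≈ -12311.)
m(q, f) = f*q
r = -12 (r = 3*(-4) = -12)
(84 + r)/(M + ((-90 + 140) - 6)) = (84 - 12)/(-24621/2 + ((-90 + 140) - 6)) = 72/(-24621/2 + (50 - 6)) = 72/(-24621/2 + 44) = 72/(-24533/2) = 72*(-2/24533) = -144/24533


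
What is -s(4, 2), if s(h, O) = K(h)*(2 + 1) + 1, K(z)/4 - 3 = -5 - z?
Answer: 71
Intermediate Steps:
K(z) = -8 - 4*z (K(z) = 12 + 4*(-5 - z) = 12 + (-20 - 4*z) = -8 - 4*z)
s(h, O) = -23 - 12*h (s(h, O) = (-8 - 4*h)*(2 + 1) + 1 = (-8 - 4*h)*3 + 1 = (-24 - 12*h) + 1 = -23 - 12*h)
-s(4, 2) = -(-23 - 12*4) = -(-23 - 48) = -1*(-71) = 71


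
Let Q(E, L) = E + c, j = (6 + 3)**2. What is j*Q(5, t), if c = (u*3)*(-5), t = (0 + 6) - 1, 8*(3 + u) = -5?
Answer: 38475/8 ≈ 4809.4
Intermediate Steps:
u = -29/8 (u = -3 + (1/8)*(-5) = -3 - 5/8 = -29/8 ≈ -3.6250)
j = 81 (j = 9**2 = 81)
t = 5 (t = 6 - 1 = 5)
c = 435/8 (c = -29/8*3*(-5) = -87/8*(-5) = 435/8 ≈ 54.375)
Q(E, L) = 435/8 + E (Q(E, L) = E + 435/8 = 435/8 + E)
j*Q(5, t) = 81*(435/8 + 5) = 81*(475/8) = 38475/8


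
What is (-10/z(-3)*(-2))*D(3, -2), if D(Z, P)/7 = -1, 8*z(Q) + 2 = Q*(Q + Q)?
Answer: -70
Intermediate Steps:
z(Q) = -¼ + Q²/4 (z(Q) = -¼ + (Q*(Q + Q))/8 = -¼ + (Q*(2*Q))/8 = -¼ + (2*Q²)/8 = -¼ + Q²/4)
D(Z, P) = -7 (D(Z, P) = 7*(-1) = -7)
(-10/z(-3)*(-2))*D(3, -2) = (-10/(-¼ + (¼)*(-3)²)*(-2))*(-7) = (-10/(-¼ + (¼)*9)*(-2))*(-7) = (-10/(-¼ + 9/4)*(-2))*(-7) = (-10/2*(-2))*(-7) = (-10*½*(-2))*(-7) = -5*(-2)*(-7) = 10*(-7) = -70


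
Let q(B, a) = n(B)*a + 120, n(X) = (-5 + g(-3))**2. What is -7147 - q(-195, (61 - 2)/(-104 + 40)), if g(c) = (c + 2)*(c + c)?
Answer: -465029/64 ≈ -7266.1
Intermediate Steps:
g(c) = 2*c*(2 + c) (g(c) = (2 + c)*(2*c) = 2*c*(2 + c))
n(X) = 1 (n(X) = (-5 + 2*(-3)*(2 - 3))**2 = (-5 + 2*(-3)*(-1))**2 = (-5 + 6)**2 = 1**2 = 1)
q(B, a) = 120 + a (q(B, a) = 1*a + 120 = a + 120 = 120 + a)
-7147 - q(-195, (61 - 2)/(-104 + 40)) = -7147 - (120 + (61 - 2)/(-104 + 40)) = -7147 - (120 + 59/(-64)) = -7147 - (120 + 59*(-1/64)) = -7147 - (120 - 59/64) = -7147 - 1*7621/64 = -7147 - 7621/64 = -465029/64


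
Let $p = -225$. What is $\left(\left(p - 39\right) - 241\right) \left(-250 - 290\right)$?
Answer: $272700$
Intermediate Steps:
$\left(\left(p - 39\right) - 241\right) \left(-250 - 290\right) = \left(\left(-225 - 39\right) - 241\right) \left(-250 - 290\right) = \left(\left(-225 - 39\right) - 241\right) \left(-540\right) = \left(-264 - 241\right) \left(-540\right) = \left(-505\right) \left(-540\right) = 272700$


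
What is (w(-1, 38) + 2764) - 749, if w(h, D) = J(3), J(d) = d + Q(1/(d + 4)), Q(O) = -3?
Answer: 2015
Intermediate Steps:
J(d) = -3 + d (J(d) = d - 3 = -3 + d)
w(h, D) = 0 (w(h, D) = -3 + 3 = 0)
(w(-1, 38) + 2764) - 749 = (0 + 2764) - 749 = 2764 - 749 = 2015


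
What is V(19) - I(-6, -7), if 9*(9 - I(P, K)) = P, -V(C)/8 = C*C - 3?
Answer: -8621/3 ≈ -2873.7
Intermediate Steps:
V(C) = 24 - 8*C² (V(C) = -8*(C*C - 3) = -8*(C² - 3) = -8*(-3 + C²) = 24 - 8*C²)
I(P, K) = 9 - P/9
V(19) - I(-6, -7) = (24 - 8*19²) - (9 - ⅑*(-6)) = (24 - 8*361) - (9 + ⅔) = (24 - 2888) - 1*29/3 = -2864 - 29/3 = -8621/3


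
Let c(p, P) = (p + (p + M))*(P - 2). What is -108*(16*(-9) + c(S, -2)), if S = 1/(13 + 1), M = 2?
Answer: 115344/7 ≈ 16478.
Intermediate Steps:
S = 1/14 ≈ 0.071429
c(p, P) = (-2 + P)*(2 + 2*p) (c(p, P) = (p + (p + 2))*(P - 2) = (p + (2 + p))*(-2 + P) = (2 + 2*p)*(-2 + P) = (-2 + P)*(2 + 2*p))
-108*(16*(-9) + c(S, -2)) = -108*(16*(-9) + (-4 - 4*1/14 + 2*(-2) + 2*(-2)*(1/14))) = -108*(-144 + (-4 - 2/7 - 4 - 2/7)) = -108*(-144 - 60/7) = -108*(-1068/7) = 115344/7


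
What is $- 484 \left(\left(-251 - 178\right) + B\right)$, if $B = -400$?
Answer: $401236$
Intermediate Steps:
$- 484 \left(\left(-251 - 178\right) + B\right) = - 484 \left(\left(-251 - 178\right) - 400\right) = - 484 \left(-429 - 400\right) = \left(-484\right) \left(-829\right) = 401236$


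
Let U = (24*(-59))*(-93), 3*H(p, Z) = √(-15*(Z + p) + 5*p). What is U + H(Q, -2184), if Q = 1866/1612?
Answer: 131688 + √5318638845/1209 ≈ 1.3175e+5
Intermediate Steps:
Q = 933/806 (Q = 1866*(1/1612) = 933/806 ≈ 1.1576)
H(p, Z) = √(-15*Z - 10*p)/3 (H(p, Z) = √(-15*(Z + p) + 5*p)/3 = √((-15*Z - 15*p) + 5*p)/3 = √(-15*Z - 10*p)/3)
U = 131688 (U = -1416*(-93) = 131688)
U + H(Q, -2184) = 131688 + √(-15*(-2184) - 10*933/806)/3 = 131688 + √(32760 - 4665/403)/3 = 131688 + √(13197615/403)/3 = 131688 + (√5318638845/403)/3 = 131688 + √5318638845/1209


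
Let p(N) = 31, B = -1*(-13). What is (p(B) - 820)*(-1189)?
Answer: 938121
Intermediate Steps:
B = 13
(p(B) - 820)*(-1189) = (31 - 820)*(-1189) = -789*(-1189) = 938121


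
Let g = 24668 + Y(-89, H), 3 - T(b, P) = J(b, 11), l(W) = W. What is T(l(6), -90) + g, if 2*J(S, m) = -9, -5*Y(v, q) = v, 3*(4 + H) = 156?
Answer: 246933/10 ≈ 24693.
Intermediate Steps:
H = 48 (H = -4 + (⅓)*156 = -4 + 52 = 48)
Y(v, q) = -v/5
J(S, m) = -9/2 (J(S, m) = (½)*(-9) = -9/2)
T(b, P) = 15/2 (T(b, P) = 3 - 1*(-9/2) = 3 + 9/2 = 15/2)
g = 123429/5 (g = 24668 - ⅕*(-89) = 24668 + 89/5 = 123429/5 ≈ 24686.)
T(l(6), -90) + g = 15/2 + 123429/5 = 246933/10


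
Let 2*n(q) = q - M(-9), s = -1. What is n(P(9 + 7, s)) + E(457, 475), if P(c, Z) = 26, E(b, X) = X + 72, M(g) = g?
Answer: 1129/2 ≈ 564.50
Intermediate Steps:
E(b, X) = 72 + X
n(q) = 9/2 + q/2 (n(q) = (q - 1*(-9))/2 = (q + 9)/2 = (9 + q)/2 = 9/2 + q/2)
n(P(9 + 7, s)) + E(457, 475) = (9/2 + (1/2)*26) + (72 + 475) = (9/2 + 13) + 547 = 35/2 + 547 = 1129/2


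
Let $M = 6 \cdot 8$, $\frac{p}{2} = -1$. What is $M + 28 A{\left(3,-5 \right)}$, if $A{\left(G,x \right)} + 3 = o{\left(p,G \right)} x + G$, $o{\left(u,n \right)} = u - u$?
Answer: $48$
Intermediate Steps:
$p = -2$ ($p = 2 \left(-1\right) = -2$)
$o{\left(u,n \right)} = 0$
$A{\left(G,x \right)} = -3 + G$ ($A{\left(G,x \right)} = -3 + \left(0 x + G\right) = -3 + \left(0 + G\right) = -3 + G$)
$M = 48$
$M + 28 A{\left(3,-5 \right)} = 48 + 28 \left(-3 + 3\right) = 48 + 28 \cdot 0 = 48 + 0 = 48$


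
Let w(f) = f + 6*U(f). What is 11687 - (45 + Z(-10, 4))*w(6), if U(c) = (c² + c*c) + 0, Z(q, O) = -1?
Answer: -7585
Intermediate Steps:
U(c) = 2*c² (U(c) = (c² + c²) + 0 = 2*c² + 0 = 2*c²)
w(f) = f + 12*f² (w(f) = f + 6*(2*f²) = f + 12*f²)
11687 - (45 + Z(-10, 4))*w(6) = 11687 - (45 - 1)*6*(1 + 12*6) = 11687 - 44*6*(1 + 72) = 11687 - 44*6*73 = 11687 - 44*438 = 11687 - 1*19272 = 11687 - 19272 = -7585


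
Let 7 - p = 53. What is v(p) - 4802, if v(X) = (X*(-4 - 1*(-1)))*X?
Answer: -11150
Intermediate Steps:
p = -46 (p = 7 - 1*53 = 7 - 53 = -46)
v(X) = -3*X² (v(X) = (X*(-4 + 1))*X = (X*(-3))*X = (-3*X)*X = -3*X²)
v(p) - 4802 = -3*(-46)² - 4802 = -3*2116 - 4802 = -6348 - 4802 = -11150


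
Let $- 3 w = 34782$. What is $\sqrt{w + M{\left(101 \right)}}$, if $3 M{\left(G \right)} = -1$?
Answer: $\frac{i \sqrt{104349}}{3} \approx 107.68 i$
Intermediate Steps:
$w = -11594$ ($w = \left(- \frac{1}{3}\right) 34782 = -11594$)
$M{\left(G \right)} = - \frac{1}{3}$ ($M{\left(G \right)} = \frac{1}{3} \left(-1\right) = - \frac{1}{3}$)
$\sqrt{w + M{\left(101 \right)}} = \sqrt{-11594 - \frac{1}{3}} = \sqrt{- \frac{34783}{3}} = \frac{i \sqrt{104349}}{3}$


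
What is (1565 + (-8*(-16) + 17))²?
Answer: 2924100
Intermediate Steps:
(1565 + (-8*(-16) + 17))² = (1565 + (128 + 17))² = (1565 + 145)² = 1710² = 2924100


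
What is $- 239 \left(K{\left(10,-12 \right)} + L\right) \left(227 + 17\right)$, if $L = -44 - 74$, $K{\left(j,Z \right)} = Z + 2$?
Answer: $7464448$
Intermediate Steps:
$K{\left(j,Z \right)} = 2 + Z$
$L = -118$ ($L = -44 - 74 = -118$)
$- 239 \left(K{\left(10,-12 \right)} + L\right) \left(227 + 17\right) = - 239 \left(\left(2 - 12\right) - 118\right) \left(227 + 17\right) = - 239 \left(-10 - 118\right) 244 = - 239 \left(\left(-128\right) 244\right) = \left(-239\right) \left(-31232\right) = 7464448$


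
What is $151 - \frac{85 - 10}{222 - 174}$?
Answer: $\frac{2391}{16} \approx 149.44$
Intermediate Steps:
$151 - \frac{85 - 10}{222 - 174} = 151 - \frac{75}{48} = 151 - 75 \cdot \frac{1}{48} = 151 - \frac{25}{16} = \frac{2391}{16}$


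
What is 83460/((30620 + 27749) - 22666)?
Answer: 27820/11901 ≈ 2.3376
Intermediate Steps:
83460/((30620 + 27749) - 22666) = 83460/(58369 - 22666) = 83460/35703 = 83460*(1/35703) = 27820/11901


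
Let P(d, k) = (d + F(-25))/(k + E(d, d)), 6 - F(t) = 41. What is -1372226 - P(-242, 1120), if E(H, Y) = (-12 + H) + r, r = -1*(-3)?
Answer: -1192464117/869 ≈ -1.3722e+6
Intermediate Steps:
r = 3
F(t) = -35 (F(t) = 6 - 1*41 = 6 - 41 = -35)
E(H, Y) = -9 + H (E(H, Y) = (-12 + H) + 3 = -9 + H)
P(d, k) = (-35 + d)/(-9 + d + k) (P(d, k) = (d - 35)/(k + (-9 + d)) = (-35 + d)/(-9 + d + k))
-1372226 - P(-242, 1120) = -1372226 - (-35 - 242)/(-9 - 242 + 1120) = -1372226 - (-277)/869 = -1372226 - 1*(-277/869) = -1372226 + 277/869 = -1192464117/869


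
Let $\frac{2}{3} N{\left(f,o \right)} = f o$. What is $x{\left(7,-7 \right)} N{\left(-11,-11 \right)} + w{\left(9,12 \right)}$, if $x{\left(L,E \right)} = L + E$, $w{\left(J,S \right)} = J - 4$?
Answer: $5$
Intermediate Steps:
$w{\left(J,S \right)} = -4 + J$
$N{\left(f,o \right)} = \frac{3 f o}{2}$
$x{\left(L,E \right)} = E + L$
$x{\left(7,-7 \right)} N{\left(-11,-11 \right)} + w{\left(9,12 \right)} = \left(-7 + 7\right) \frac{3}{2} \left(-11\right) \left(-11\right) + \left(-4 + 9\right) = 0 \cdot \frac{363}{2} + 5 = 0 + 5 = 5$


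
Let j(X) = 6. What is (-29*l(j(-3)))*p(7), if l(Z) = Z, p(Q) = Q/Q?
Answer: -174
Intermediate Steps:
p(Q) = 1
(-29*l(j(-3)))*p(7) = -29*6*1 = -174*1 = -174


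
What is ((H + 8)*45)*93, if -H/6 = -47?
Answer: 1213650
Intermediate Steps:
H = 282 (H = -6*(-47) = 282)
((H + 8)*45)*93 = ((282 + 8)*45)*93 = (290*45)*93 = 13050*93 = 1213650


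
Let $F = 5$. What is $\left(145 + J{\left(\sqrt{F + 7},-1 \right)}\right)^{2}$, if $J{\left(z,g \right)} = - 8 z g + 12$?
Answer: $25417 + 5024 \sqrt{3} \approx 34119.0$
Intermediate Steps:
$J{\left(z,g \right)} = 12 - 8 g z$ ($J{\left(z,g \right)} = - 8 g z + 12 = 12 - 8 g z$)
$\left(145 + J{\left(\sqrt{F + 7},-1 \right)}\right)^{2} = \left(145 - \left(-12 - 8 \sqrt{5 + 7}\right)\right)^{2} = \left(145 - \left(-12 - 8 \sqrt{12}\right)\right)^{2} = \left(145 - \left(-12 - 8 \cdot 2 \sqrt{3}\right)\right)^{2} = \left(145 + \left(12 + 16 \sqrt{3}\right)\right)^{2} = \left(157 + 16 \sqrt{3}\right)^{2}$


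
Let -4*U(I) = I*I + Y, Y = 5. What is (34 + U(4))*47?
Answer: 5405/4 ≈ 1351.3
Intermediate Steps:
U(I) = -5/4 - I²/4 (U(I) = -(I*I + 5)/4 = -(I² + 5)/4 = -(5 + I²)/4 = -5/4 - I²/4)
(34 + U(4))*47 = (34 + (-5/4 - ¼*4²))*47 = (34 + (-5/4 - ¼*16))*47 = (34 + (-5/4 - 4))*47 = (34 - 21/4)*47 = (115/4)*47 = 5405/4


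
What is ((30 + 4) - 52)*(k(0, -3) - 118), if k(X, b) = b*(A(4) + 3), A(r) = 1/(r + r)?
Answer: 9171/4 ≈ 2292.8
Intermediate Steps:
A(r) = 1/(2*r)
k(X, b) = 25*b/8 (k(X, b) = b*((½)/4 + 3) = b*((½)*(¼) + 3) = b*(⅛ + 3) = b*(25/8) = 25*b/8)
((30 + 4) - 52)*(k(0, -3) - 118) = ((30 + 4) - 52)*((25/8)*(-3) - 118) = (34 - 52)*(-75/8 - 118) = -18*(-1019/8) = 9171/4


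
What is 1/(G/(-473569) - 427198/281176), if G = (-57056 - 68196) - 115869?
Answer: -66578118572/67255145683 ≈ -0.98993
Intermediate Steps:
G = -241121 (G = -125252 - 115869 = -241121)
1/(G/(-473569) - 427198/281176) = 1/(-241121/(-473569) - 427198/281176) = 1/(-241121*(-1/473569) - 427198*1/281176) = 1/(241121/473569 - 213599/140588) = 1/(-67255145683/66578118572) = -66578118572/67255145683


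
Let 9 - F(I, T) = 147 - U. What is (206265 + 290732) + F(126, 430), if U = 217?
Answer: 497076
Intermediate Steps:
F(I, T) = 79 (F(I, T) = 9 - (147 - 1*217) = 9 - (147 - 217) = 9 - 1*(-70) = 9 + 70 = 79)
(206265 + 290732) + F(126, 430) = (206265 + 290732) + 79 = 496997 + 79 = 497076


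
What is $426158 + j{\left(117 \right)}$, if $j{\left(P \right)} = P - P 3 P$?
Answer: $385208$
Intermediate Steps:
$j{\left(P \right)} = P - 3 P^{2}$ ($j{\left(P \right)} = P - 3 P P = P - 3 P^{2}$)
$426158 + j{\left(117 \right)} = 426158 + 117 \left(1 - 351\right) = 426158 + 117 \left(-350\right) = 426158 - 40950 = 385208$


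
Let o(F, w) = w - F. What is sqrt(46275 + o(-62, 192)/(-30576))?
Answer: sqrt(55181261694)/1092 ≈ 215.12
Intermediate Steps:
sqrt(46275 + o(-62, 192)/(-30576)) = sqrt(46275 + (192 - 1*(-62))/(-30576)) = sqrt(46275 + (192 + 62)*(-1/30576)) = sqrt(46275 + 254*(-1/30576)) = sqrt(46275 - 127/15288) = sqrt(707452073/15288) = sqrt(55181261694)/1092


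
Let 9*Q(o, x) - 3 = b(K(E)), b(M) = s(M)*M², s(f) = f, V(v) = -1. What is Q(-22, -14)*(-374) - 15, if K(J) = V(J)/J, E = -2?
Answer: -5215/36 ≈ -144.86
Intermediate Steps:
K(J) = -1/J
b(M) = M³ (b(M) = M*M² = M³)
Q(o, x) = 25/72 (Q(o, x) = ⅓ + (-1/(-2))³/9 = ⅓ + (-1*(-½))³/9 = ⅓ + (½)³/9 = ⅓ + (⅑)*(⅛) = ⅓ + 1/72 = 25/72)
Q(-22, -14)*(-374) - 15 = (25/72)*(-374) - 15 = -4675/36 - 15 = -5215/36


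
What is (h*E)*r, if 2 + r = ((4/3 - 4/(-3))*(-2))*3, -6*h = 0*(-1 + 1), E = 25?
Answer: 0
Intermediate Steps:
h = 0 (h = -0*(-1 + 1) = -0*0 = -1/6*0 = 0)
r = -18 (r = -2 + ((4/3 - 4/(-3))*(-2))*3 = -2 + ((4*(1/3) - 4*(-1/3))*(-2))*3 = -2 + ((4/3 + 4/3)*(-2))*3 = -2 + ((8/3)*(-2))*3 = -2 - 16/3*3 = -2 - 16 = -18)
(h*E)*r = (0*25)*(-18) = 0*(-18) = 0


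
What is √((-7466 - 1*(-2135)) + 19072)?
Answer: √13741 ≈ 117.22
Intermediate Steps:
√((-7466 - 1*(-2135)) + 19072) = √((-7466 + 2135) + 19072) = √(-5331 + 19072) = √13741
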